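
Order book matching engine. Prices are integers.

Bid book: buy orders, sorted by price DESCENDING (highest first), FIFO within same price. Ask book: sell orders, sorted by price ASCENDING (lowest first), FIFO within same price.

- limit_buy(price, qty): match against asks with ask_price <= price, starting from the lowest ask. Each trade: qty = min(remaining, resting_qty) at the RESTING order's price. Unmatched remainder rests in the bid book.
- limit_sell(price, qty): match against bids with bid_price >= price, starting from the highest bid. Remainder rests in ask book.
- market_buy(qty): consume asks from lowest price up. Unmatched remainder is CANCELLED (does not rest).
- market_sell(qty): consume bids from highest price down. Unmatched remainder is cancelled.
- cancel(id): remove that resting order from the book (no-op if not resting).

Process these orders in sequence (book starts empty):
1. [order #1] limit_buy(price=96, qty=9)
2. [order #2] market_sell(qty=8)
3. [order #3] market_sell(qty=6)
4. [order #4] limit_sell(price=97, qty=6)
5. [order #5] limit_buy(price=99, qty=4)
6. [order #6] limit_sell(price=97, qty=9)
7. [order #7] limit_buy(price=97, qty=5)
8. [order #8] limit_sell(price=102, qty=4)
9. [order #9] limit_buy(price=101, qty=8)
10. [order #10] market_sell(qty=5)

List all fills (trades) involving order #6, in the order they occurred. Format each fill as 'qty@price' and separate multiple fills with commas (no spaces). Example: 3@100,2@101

Answer: 3@97,6@97

Derivation:
After op 1 [order #1] limit_buy(price=96, qty=9): fills=none; bids=[#1:9@96] asks=[-]
After op 2 [order #2] market_sell(qty=8): fills=#1x#2:8@96; bids=[#1:1@96] asks=[-]
After op 3 [order #3] market_sell(qty=6): fills=#1x#3:1@96; bids=[-] asks=[-]
After op 4 [order #4] limit_sell(price=97, qty=6): fills=none; bids=[-] asks=[#4:6@97]
After op 5 [order #5] limit_buy(price=99, qty=4): fills=#5x#4:4@97; bids=[-] asks=[#4:2@97]
After op 6 [order #6] limit_sell(price=97, qty=9): fills=none; bids=[-] asks=[#4:2@97 #6:9@97]
After op 7 [order #7] limit_buy(price=97, qty=5): fills=#7x#4:2@97 #7x#6:3@97; bids=[-] asks=[#6:6@97]
After op 8 [order #8] limit_sell(price=102, qty=4): fills=none; bids=[-] asks=[#6:6@97 #8:4@102]
After op 9 [order #9] limit_buy(price=101, qty=8): fills=#9x#6:6@97; bids=[#9:2@101] asks=[#8:4@102]
After op 10 [order #10] market_sell(qty=5): fills=#9x#10:2@101; bids=[-] asks=[#8:4@102]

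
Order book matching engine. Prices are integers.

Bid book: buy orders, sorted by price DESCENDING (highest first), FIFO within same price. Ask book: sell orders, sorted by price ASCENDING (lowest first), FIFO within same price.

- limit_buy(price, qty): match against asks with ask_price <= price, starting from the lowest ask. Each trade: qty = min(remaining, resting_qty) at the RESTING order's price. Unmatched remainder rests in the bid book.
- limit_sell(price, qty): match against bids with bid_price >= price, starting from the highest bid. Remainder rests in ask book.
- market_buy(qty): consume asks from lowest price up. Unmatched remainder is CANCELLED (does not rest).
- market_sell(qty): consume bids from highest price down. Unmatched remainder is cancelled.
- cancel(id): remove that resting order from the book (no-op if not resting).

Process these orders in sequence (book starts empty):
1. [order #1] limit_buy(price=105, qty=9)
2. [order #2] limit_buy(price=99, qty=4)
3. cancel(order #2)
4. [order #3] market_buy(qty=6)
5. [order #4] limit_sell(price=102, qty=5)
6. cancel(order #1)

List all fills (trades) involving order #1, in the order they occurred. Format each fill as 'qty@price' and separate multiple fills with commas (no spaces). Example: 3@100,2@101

After op 1 [order #1] limit_buy(price=105, qty=9): fills=none; bids=[#1:9@105] asks=[-]
After op 2 [order #2] limit_buy(price=99, qty=4): fills=none; bids=[#1:9@105 #2:4@99] asks=[-]
After op 3 cancel(order #2): fills=none; bids=[#1:9@105] asks=[-]
After op 4 [order #3] market_buy(qty=6): fills=none; bids=[#1:9@105] asks=[-]
After op 5 [order #4] limit_sell(price=102, qty=5): fills=#1x#4:5@105; bids=[#1:4@105] asks=[-]
After op 6 cancel(order #1): fills=none; bids=[-] asks=[-]

Answer: 5@105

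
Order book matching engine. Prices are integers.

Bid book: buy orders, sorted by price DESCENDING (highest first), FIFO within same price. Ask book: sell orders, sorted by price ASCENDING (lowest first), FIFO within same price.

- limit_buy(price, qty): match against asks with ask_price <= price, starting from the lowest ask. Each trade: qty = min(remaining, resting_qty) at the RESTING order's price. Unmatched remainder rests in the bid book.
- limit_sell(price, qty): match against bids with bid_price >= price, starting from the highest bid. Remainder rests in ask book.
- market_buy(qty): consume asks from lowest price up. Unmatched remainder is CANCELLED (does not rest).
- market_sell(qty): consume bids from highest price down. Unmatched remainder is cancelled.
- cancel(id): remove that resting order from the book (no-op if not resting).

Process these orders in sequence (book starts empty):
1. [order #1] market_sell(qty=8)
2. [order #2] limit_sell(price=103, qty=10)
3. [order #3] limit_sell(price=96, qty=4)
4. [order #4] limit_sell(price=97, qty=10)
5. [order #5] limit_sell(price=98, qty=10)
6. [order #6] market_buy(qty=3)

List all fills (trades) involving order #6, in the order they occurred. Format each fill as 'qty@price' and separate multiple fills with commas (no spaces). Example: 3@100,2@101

After op 1 [order #1] market_sell(qty=8): fills=none; bids=[-] asks=[-]
After op 2 [order #2] limit_sell(price=103, qty=10): fills=none; bids=[-] asks=[#2:10@103]
After op 3 [order #3] limit_sell(price=96, qty=4): fills=none; bids=[-] asks=[#3:4@96 #2:10@103]
After op 4 [order #4] limit_sell(price=97, qty=10): fills=none; bids=[-] asks=[#3:4@96 #4:10@97 #2:10@103]
After op 5 [order #5] limit_sell(price=98, qty=10): fills=none; bids=[-] asks=[#3:4@96 #4:10@97 #5:10@98 #2:10@103]
After op 6 [order #6] market_buy(qty=3): fills=#6x#3:3@96; bids=[-] asks=[#3:1@96 #4:10@97 #5:10@98 #2:10@103]

Answer: 3@96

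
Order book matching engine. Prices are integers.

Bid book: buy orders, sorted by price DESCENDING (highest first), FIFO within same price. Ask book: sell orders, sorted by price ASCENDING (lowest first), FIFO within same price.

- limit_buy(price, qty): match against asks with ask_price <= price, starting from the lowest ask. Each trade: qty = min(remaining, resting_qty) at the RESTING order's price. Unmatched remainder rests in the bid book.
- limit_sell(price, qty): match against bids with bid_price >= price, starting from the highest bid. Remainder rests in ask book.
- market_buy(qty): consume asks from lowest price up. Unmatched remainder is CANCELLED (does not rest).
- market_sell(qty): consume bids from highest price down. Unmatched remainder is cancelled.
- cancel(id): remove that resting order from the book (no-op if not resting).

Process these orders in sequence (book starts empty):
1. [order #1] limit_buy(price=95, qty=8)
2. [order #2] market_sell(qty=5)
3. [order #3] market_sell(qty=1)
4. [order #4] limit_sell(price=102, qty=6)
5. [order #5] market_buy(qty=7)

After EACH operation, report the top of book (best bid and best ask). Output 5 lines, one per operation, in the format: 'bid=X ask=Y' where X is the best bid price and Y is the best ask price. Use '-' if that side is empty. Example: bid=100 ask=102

Answer: bid=95 ask=-
bid=95 ask=-
bid=95 ask=-
bid=95 ask=102
bid=95 ask=-

Derivation:
After op 1 [order #1] limit_buy(price=95, qty=8): fills=none; bids=[#1:8@95] asks=[-]
After op 2 [order #2] market_sell(qty=5): fills=#1x#2:5@95; bids=[#1:3@95] asks=[-]
After op 3 [order #3] market_sell(qty=1): fills=#1x#3:1@95; bids=[#1:2@95] asks=[-]
After op 4 [order #4] limit_sell(price=102, qty=6): fills=none; bids=[#1:2@95] asks=[#4:6@102]
After op 5 [order #5] market_buy(qty=7): fills=#5x#4:6@102; bids=[#1:2@95] asks=[-]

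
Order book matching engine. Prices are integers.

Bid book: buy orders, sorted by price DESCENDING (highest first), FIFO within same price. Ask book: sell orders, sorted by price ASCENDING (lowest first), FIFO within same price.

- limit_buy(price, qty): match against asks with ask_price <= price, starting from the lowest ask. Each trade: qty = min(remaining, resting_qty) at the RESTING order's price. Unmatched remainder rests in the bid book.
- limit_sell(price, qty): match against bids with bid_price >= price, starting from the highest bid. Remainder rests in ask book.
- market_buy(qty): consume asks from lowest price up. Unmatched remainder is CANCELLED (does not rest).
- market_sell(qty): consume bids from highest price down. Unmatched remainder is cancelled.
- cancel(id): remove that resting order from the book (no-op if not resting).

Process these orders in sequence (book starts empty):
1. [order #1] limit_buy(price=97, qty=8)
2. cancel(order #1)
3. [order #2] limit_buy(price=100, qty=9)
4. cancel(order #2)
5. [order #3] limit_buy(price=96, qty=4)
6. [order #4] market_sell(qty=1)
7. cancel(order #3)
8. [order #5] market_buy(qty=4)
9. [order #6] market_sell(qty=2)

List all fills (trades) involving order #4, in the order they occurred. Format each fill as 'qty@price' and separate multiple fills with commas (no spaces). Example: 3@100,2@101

Answer: 1@96

Derivation:
After op 1 [order #1] limit_buy(price=97, qty=8): fills=none; bids=[#1:8@97] asks=[-]
After op 2 cancel(order #1): fills=none; bids=[-] asks=[-]
After op 3 [order #2] limit_buy(price=100, qty=9): fills=none; bids=[#2:9@100] asks=[-]
After op 4 cancel(order #2): fills=none; bids=[-] asks=[-]
After op 5 [order #3] limit_buy(price=96, qty=4): fills=none; bids=[#3:4@96] asks=[-]
After op 6 [order #4] market_sell(qty=1): fills=#3x#4:1@96; bids=[#3:3@96] asks=[-]
After op 7 cancel(order #3): fills=none; bids=[-] asks=[-]
After op 8 [order #5] market_buy(qty=4): fills=none; bids=[-] asks=[-]
After op 9 [order #6] market_sell(qty=2): fills=none; bids=[-] asks=[-]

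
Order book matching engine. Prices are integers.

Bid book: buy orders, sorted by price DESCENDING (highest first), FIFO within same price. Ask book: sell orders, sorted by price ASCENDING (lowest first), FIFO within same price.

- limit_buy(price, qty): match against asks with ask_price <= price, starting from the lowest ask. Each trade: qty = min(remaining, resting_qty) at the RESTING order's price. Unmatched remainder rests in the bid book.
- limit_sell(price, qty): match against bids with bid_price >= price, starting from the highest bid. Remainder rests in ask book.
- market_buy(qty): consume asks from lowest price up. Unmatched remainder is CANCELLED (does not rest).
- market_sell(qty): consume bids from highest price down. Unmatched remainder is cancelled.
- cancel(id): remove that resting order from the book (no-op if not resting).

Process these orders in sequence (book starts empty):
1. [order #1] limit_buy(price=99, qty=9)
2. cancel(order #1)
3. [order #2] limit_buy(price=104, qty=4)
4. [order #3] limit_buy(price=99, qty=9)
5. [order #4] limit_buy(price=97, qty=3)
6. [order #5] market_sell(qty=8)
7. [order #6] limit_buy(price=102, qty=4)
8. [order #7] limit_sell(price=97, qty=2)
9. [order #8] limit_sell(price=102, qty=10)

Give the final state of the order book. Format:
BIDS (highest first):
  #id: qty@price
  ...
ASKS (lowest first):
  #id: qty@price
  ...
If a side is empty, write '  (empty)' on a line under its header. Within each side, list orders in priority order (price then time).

Answer: BIDS (highest first):
  #3: 5@99
  #4: 3@97
ASKS (lowest first):
  #8: 8@102

Derivation:
After op 1 [order #1] limit_buy(price=99, qty=9): fills=none; bids=[#1:9@99] asks=[-]
After op 2 cancel(order #1): fills=none; bids=[-] asks=[-]
After op 3 [order #2] limit_buy(price=104, qty=4): fills=none; bids=[#2:4@104] asks=[-]
After op 4 [order #3] limit_buy(price=99, qty=9): fills=none; bids=[#2:4@104 #3:9@99] asks=[-]
After op 5 [order #4] limit_buy(price=97, qty=3): fills=none; bids=[#2:4@104 #3:9@99 #4:3@97] asks=[-]
After op 6 [order #5] market_sell(qty=8): fills=#2x#5:4@104 #3x#5:4@99; bids=[#3:5@99 #4:3@97] asks=[-]
After op 7 [order #6] limit_buy(price=102, qty=4): fills=none; bids=[#6:4@102 #3:5@99 #4:3@97] asks=[-]
After op 8 [order #7] limit_sell(price=97, qty=2): fills=#6x#7:2@102; bids=[#6:2@102 #3:5@99 #4:3@97] asks=[-]
After op 9 [order #8] limit_sell(price=102, qty=10): fills=#6x#8:2@102; bids=[#3:5@99 #4:3@97] asks=[#8:8@102]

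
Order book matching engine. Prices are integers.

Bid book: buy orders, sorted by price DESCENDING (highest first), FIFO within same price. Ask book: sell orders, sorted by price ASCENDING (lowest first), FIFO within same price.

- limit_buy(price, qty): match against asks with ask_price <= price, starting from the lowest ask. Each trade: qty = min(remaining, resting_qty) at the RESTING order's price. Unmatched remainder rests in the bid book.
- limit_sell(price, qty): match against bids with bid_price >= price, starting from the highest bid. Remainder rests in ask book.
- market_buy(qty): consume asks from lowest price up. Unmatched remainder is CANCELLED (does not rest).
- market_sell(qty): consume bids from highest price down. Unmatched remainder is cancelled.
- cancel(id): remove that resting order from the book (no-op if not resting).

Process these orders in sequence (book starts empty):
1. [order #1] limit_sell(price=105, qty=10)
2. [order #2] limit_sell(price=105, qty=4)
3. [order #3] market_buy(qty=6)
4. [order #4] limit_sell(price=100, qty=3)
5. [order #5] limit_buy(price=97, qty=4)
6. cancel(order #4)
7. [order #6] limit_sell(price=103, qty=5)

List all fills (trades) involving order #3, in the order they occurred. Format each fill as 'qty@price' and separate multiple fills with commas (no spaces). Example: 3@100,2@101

After op 1 [order #1] limit_sell(price=105, qty=10): fills=none; bids=[-] asks=[#1:10@105]
After op 2 [order #2] limit_sell(price=105, qty=4): fills=none; bids=[-] asks=[#1:10@105 #2:4@105]
After op 3 [order #3] market_buy(qty=6): fills=#3x#1:6@105; bids=[-] asks=[#1:4@105 #2:4@105]
After op 4 [order #4] limit_sell(price=100, qty=3): fills=none; bids=[-] asks=[#4:3@100 #1:4@105 #2:4@105]
After op 5 [order #5] limit_buy(price=97, qty=4): fills=none; bids=[#5:4@97] asks=[#4:3@100 #1:4@105 #2:4@105]
After op 6 cancel(order #4): fills=none; bids=[#5:4@97] asks=[#1:4@105 #2:4@105]
After op 7 [order #6] limit_sell(price=103, qty=5): fills=none; bids=[#5:4@97] asks=[#6:5@103 #1:4@105 #2:4@105]

Answer: 6@105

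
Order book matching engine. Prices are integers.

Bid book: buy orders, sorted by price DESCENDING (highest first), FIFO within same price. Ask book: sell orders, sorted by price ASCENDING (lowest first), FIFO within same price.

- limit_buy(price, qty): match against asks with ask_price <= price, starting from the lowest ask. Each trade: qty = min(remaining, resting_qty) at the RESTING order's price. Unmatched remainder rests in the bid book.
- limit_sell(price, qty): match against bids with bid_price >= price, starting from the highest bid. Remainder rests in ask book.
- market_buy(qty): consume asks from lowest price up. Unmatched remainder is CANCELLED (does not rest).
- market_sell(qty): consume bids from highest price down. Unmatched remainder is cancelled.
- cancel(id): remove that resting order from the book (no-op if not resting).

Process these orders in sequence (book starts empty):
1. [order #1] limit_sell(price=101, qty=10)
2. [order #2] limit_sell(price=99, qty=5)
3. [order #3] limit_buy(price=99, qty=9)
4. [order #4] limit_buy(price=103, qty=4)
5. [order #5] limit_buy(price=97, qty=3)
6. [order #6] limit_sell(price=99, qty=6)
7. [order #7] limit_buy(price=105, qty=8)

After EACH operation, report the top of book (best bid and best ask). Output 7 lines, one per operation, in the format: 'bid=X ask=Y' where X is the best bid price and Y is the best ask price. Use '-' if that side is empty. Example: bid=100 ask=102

After op 1 [order #1] limit_sell(price=101, qty=10): fills=none; bids=[-] asks=[#1:10@101]
After op 2 [order #2] limit_sell(price=99, qty=5): fills=none; bids=[-] asks=[#2:5@99 #1:10@101]
After op 3 [order #3] limit_buy(price=99, qty=9): fills=#3x#2:5@99; bids=[#3:4@99] asks=[#1:10@101]
After op 4 [order #4] limit_buy(price=103, qty=4): fills=#4x#1:4@101; bids=[#3:4@99] asks=[#1:6@101]
After op 5 [order #5] limit_buy(price=97, qty=3): fills=none; bids=[#3:4@99 #5:3@97] asks=[#1:6@101]
After op 6 [order #6] limit_sell(price=99, qty=6): fills=#3x#6:4@99; bids=[#5:3@97] asks=[#6:2@99 #1:6@101]
After op 7 [order #7] limit_buy(price=105, qty=8): fills=#7x#6:2@99 #7x#1:6@101; bids=[#5:3@97] asks=[-]

Answer: bid=- ask=101
bid=- ask=99
bid=99 ask=101
bid=99 ask=101
bid=99 ask=101
bid=97 ask=99
bid=97 ask=-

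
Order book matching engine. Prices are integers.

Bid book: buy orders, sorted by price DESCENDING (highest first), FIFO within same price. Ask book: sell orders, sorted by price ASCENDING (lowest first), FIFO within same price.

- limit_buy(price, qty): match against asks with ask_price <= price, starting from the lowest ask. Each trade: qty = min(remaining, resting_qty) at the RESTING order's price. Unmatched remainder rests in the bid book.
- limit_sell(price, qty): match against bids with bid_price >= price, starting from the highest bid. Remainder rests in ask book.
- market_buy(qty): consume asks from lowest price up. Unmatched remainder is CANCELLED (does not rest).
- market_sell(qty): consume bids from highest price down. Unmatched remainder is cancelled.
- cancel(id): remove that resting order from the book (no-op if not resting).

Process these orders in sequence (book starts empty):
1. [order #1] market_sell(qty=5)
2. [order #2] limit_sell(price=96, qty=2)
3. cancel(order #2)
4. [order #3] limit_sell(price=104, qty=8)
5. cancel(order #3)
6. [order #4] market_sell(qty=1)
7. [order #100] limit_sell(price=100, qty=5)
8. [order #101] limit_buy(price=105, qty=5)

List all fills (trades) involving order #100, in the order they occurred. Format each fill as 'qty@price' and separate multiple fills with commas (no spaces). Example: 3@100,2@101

Answer: 5@100

Derivation:
After op 1 [order #1] market_sell(qty=5): fills=none; bids=[-] asks=[-]
After op 2 [order #2] limit_sell(price=96, qty=2): fills=none; bids=[-] asks=[#2:2@96]
After op 3 cancel(order #2): fills=none; bids=[-] asks=[-]
After op 4 [order #3] limit_sell(price=104, qty=8): fills=none; bids=[-] asks=[#3:8@104]
After op 5 cancel(order #3): fills=none; bids=[-] asks=[-]
After op 6 [order #4] market_sell(qty=1): fills=none; bids=[-] asks=[-]
After op 7 [order #100] limit_sell(price=100, qty=5): fills=none; bids=[-] asks=[#100:5@100]
After op 8 [order #101] limit_buy(price=105, qty=5): fills=#101x#100:5@100; bids=[-] asks=[-]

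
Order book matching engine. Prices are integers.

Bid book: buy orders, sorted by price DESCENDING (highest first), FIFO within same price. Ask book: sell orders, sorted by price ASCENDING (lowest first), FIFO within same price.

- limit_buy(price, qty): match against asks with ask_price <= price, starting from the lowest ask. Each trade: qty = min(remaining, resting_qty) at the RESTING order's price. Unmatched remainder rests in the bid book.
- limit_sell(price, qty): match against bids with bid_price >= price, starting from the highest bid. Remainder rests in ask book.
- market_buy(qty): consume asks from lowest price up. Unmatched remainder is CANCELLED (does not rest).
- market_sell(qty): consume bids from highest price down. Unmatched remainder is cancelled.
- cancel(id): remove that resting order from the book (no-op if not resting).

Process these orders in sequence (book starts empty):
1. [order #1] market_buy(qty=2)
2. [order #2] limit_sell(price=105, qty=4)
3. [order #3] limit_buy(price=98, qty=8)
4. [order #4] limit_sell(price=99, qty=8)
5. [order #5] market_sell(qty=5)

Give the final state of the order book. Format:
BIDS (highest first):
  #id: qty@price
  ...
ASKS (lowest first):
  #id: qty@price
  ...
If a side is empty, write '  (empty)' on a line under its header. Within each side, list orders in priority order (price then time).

Answer: BIDS (highest first):
  #3: 3@98
ASKS (lowest first):
  #4: 8@99
  #2: 4@105

Derivation:
After op 1 [order #1] market_buy(qty=2): fills=none; bids=[-] asks=[-]
After op 2 [order #2] limit_sell(price=105, qty=4): fills=none; bids=[-] asks=[#2:4@105]
After op 3 [order #3] limit_buy(price=98, qty=8): fills=none; bids=[#3:8@98] asks=[#2:4@105]
After op 4 [order #4] limit_sell(price=99, qty=8): fills=none; bids=[#3:8@98] asks=[#4:8@99 #2:4@105]
After op 5 [order #5] market_sell(qty=5): fills=#3x#5:5@98; bids=[#3:3@98] asks=[#4:8@99 #2:4@105]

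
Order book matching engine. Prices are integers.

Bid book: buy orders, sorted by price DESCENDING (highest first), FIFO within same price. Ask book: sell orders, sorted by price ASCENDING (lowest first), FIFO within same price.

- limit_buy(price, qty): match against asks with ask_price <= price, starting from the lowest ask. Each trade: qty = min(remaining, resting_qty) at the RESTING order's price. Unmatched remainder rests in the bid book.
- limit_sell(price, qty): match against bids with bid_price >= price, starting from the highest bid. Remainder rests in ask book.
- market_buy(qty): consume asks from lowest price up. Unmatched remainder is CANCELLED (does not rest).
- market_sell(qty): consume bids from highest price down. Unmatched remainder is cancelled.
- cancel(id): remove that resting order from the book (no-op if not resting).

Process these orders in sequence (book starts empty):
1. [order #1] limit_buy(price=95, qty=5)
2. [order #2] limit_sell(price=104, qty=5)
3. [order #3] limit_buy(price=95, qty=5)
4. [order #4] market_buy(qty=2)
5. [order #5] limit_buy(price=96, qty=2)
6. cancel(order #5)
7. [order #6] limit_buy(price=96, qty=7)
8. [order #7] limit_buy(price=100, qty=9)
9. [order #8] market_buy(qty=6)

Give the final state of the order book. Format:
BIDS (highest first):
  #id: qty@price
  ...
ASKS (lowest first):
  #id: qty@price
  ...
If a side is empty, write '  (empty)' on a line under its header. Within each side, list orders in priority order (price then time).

Answer: BIDS (highest first):
  #7: 9@100
  #6: 7@96
  #1: 5@95
  #3: 5@95
ASKS (lowest first):
  (empty)

Derivation:
After op 1 [order #1] limit_buy(price=95, qty=5): fills=none; bids=[#1:5@95] asks=[-]
After op 2 [order #2] limit_sell(price=104, qty=5): fills=none; bids=[#1:5@95] asks=[#2:5@104]
After op 3 [order #3] limit_buy(price=95, qty=5): fills=none; bids=[#1:5@95 #3:5@95] asks=[#2:5@104]
After op 4 [order #4] market_buy(qty=2): fills=#4x#2:2@104; bids=[#1:5@95 #3:5@95] asks=[#2:3@104]
After op 5 [order #5] limit_buy(price=96, qty=2): fills=none; bids=[#5:2@96 #1:5@95 #3:5@95] asks=[#2:3@104]
After op 6 cancel(order #5): fills=none; bids=[#1:5@95 #3:5@95] asks=[#2:3@104]
After op 7 [order #6] limit_buy(price=96, qty=7): fills=none; bids=[#6:7@96 #1:5@95 #3:5@95] asks=[#2:3@104]
After op 8 [order #7] limit_buy(price=100, qty=9): fills=none; bids=[#7:9@100 #6:7@96 #1:5@95 #3:5@95] asks=[#2:3@104]
After op 9 [order #8] market_buy(qty=6): fills=#8x#2:3@104; bids=[#7:9@100 #6:7@96 #1:5@95 #3:5@95] asks=[-]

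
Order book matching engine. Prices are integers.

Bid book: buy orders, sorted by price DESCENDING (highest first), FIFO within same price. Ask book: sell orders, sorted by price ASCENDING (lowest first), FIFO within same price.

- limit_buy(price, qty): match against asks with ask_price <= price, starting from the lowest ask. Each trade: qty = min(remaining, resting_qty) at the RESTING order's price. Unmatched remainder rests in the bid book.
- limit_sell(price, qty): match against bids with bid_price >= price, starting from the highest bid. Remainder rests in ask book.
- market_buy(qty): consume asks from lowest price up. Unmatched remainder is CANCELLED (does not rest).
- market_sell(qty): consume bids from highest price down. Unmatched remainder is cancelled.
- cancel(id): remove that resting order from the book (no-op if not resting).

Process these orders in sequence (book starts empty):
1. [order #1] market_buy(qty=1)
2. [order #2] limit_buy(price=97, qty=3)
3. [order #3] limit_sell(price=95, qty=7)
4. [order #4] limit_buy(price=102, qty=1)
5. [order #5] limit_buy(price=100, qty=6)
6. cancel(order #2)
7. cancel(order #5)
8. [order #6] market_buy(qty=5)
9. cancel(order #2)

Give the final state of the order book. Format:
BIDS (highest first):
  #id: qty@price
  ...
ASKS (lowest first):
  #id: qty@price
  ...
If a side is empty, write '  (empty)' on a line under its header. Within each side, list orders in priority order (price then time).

After op 1 [order #1] market_buy(qty=1): fills=none; bids=[-] asks=[-]
After op 2 [order #2] limit_buy(price=97, qty=3): fills=none; bids=[#2:3@97] asks=[-]
After op 3 [order #3] limit_sell(price=95, qty=7): fills=#2x#3:3@97; bids=[-] asks=[#3:4@95]
After op 4 [order #4] limit_buy(price=102, qty=1): fills=#4x#3:1@95; bids=[-] asks=[#3:3@95]
After op 5 [order #5] limit_buy(price=100, qty=6): fills=#5x#3:3@95; bids=[#5:3@100] asks=[-]
After op 6 cancel(order #2): fills=none; bids=[#5:3@100] asks=[-]
After op 7 cancel(order #5): fills=none; bids=[-] asks=[-]
After op 8 [order #6] market_buy(qty=5): fills=none; bids=[-] asks=[-]
After op 9 cancel(order #2): fills=none; bids=[-] asks=[-]

Answer: BIDS (highest first):
  (empty)
ASKS (lowest first):
  (empty)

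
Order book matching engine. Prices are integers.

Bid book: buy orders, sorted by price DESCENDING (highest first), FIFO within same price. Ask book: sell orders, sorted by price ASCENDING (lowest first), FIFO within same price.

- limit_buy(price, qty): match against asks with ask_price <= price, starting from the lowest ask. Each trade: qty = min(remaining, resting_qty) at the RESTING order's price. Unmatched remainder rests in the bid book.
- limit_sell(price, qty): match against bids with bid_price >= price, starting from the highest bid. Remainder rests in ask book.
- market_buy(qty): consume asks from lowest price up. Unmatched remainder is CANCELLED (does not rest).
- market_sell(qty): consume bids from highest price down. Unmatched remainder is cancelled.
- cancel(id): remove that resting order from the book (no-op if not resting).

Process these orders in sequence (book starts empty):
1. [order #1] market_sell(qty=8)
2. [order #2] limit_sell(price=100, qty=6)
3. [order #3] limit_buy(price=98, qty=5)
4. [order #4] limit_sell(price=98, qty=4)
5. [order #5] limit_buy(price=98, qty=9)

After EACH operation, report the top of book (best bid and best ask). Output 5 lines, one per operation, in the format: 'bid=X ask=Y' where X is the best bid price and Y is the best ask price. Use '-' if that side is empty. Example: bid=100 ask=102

After op 1 [order #1] market_sell(qty=8): fills=none; bids=[-] asks=[-]
After op 2 [order #2] limit_sell(price=100, qty=6): fills=none; bids=[-] asks=[#2:6@100]
After op 3 [order #3] limit_buy(price=98, qty=5): fills=none; bids=[#3:5@98] asks=[#2:6@100]
After op 4 [order #4] limit_sell(price=98, qty=4): fills=#3x#4:4@98; bids=[#3:1@98] asks=[#2:6@100]
After op 5 [order #5] limit_buy(price=98, qty=9): fills=none; bids=[#3:1@98 #5:9@98] asks=[#2:6@100]

Answer: bid=- ask=-
bid=- ask=100
bid=98 ask=100
bid=98 ask=100
bid=98 ask=100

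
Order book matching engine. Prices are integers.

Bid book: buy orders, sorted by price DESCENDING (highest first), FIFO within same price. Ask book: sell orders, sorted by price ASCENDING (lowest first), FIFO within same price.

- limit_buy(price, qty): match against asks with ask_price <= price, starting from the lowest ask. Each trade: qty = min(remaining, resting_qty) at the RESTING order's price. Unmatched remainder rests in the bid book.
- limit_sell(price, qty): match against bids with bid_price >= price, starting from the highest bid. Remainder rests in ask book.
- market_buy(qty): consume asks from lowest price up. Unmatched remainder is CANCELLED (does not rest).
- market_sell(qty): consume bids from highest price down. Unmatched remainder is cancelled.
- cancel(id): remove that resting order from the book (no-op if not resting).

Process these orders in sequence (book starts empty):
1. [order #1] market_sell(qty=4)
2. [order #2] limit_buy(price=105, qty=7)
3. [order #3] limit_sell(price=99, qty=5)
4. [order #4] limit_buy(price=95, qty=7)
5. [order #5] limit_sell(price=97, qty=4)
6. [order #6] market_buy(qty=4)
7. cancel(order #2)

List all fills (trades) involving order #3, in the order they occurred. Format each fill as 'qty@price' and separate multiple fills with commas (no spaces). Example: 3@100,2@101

After op 1 [order #1] market_sell(qty=4): fills=none; bids=[-] asks=[-]
After op 2 [order #2] limit_buy(price=105, qty=7): fills=none; bids=[#2:7@105] asks=[-]
After op 3 [order #3] limit_sell(price=99, qty=5): fills=#2x#3:5@105; bids=[#2:2@105] asks=[-]
After op 4 [order #4] limit_buy(price=95, qty=7): fills=none; bids=[#2:2@105 #4:7@95] asks=[-]
After op 5 [order #5] limit_sell(price=97, qty=4): fills=#2x#5:2@105; bids=[#4:7@95] asks=[#5:2@97]
After op 6 [order #6] market_buy(qty=4): fills=#6x#5:2@97; bids=[#4:7@95] asks=[-]
After op 7 cancel(order #2): fills=none; bids=[#4:7@95] asks=[-]

Answer: 5@105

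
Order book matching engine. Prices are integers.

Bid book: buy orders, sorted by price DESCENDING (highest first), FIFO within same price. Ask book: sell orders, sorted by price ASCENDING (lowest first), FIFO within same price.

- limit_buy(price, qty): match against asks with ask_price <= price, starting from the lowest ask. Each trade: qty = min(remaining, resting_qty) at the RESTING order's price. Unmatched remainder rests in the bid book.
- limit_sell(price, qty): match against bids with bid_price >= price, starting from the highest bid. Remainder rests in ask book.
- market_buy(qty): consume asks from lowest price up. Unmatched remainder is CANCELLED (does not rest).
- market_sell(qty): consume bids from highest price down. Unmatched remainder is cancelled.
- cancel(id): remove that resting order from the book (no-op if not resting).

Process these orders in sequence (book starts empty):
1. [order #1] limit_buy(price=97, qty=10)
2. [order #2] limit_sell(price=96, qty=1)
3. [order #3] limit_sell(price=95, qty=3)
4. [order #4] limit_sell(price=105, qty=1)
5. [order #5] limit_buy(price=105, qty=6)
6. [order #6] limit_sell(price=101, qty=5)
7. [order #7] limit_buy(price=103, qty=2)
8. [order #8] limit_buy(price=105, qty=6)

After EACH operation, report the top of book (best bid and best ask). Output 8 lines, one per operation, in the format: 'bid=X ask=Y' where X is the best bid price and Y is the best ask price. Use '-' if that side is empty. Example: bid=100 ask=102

Answer: bid=97 ask=-
bid=97 ask=-
bid=97 ask=-
bid=97 ask=105
bid=105 ask=-
bid=97 ask=-
bid=103 ask=-
bid=105 ask=-

Derivation:
After op 1 [order #1] limit_buy(price=97, qty=10): fills=none; bids=[#1:10@97] asks=[-]
After op 2 [order #2] limit_sell(price=96, qty=1): fills=#1x#2:1@97; bids=[#1:9@97] asks=[-]
After op 3 [order #3] limit_sell(price=95, qty=3): fills=#1x#3:3@97; bids=[#1:6@97] asks=[-]
After op 4 [order #4] limit_sell(price=105, qty=1): fills=none; bids=[#1:6@97] asks=[#4:1@105]
After op 5 [order #5] limit_buy(price=105, qty=6): fills=#5x#4:1@105; bids=[#5:5@105 #1:6@97] asks=[-]
After op 6 [order #6] limit_sell(price=101, qty=5): fills=#5x#6:5@105; bids=[#1:6@97] asks=[-]
After op 7 [order #7] limit_buy(price=103, qty=2): fills=none; bids=[#7:2@103 #1:6@97] asks=[-]
After op 8 [order #8] limit_buy(price=105, qty=6): fills=none; bids=[#8:6@105 #7:2@103 #1:6@97] asks=[-]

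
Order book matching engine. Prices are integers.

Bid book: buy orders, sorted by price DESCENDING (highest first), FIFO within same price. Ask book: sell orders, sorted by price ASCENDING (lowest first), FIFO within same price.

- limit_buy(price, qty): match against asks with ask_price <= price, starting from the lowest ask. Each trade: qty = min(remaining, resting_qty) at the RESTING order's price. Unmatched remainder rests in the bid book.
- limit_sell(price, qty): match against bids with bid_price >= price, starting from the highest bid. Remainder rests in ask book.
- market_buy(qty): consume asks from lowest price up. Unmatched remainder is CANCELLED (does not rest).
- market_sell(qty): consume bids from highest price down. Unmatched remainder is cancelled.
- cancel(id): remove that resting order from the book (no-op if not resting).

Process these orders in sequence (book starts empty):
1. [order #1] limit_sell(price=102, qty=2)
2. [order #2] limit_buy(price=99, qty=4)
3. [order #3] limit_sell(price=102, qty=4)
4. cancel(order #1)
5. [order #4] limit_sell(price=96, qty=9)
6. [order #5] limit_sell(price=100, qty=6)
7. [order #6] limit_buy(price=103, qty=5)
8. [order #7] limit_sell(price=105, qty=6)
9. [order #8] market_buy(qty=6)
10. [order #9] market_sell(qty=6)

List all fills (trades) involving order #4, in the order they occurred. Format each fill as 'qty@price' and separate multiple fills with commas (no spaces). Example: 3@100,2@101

After op 1 [order #1] limit_sell(price=102, qty=2): fills=none; bids=[-] asks=[#1:2@102]
After op 2 [order #2] limit_buy(price=99, qty=4): fills=none; bids=[#2:4@99] asks=[#1:2@102]
After op 3 [order #3] limit_sell(price=102, qty=4): fills=none; bids=[#2:4@99] asks=[#1:2@102 #3:4@102]
After op 4 cancel(order #1): fills=none; bids=[#2:4@99] asks=[#3:4@102]
After op 5 [order #4] limit_sell(price=96, qty=9): fills=#2x#4:4@99; bids=[-] asks=[#4:5@96 #3:4@102]
After op 6 [order #5] limit_sell(price=100, qty=6): fills=none; bids=[-] asks=[#4:5@96 #5:6@100 #3:4@102]
After op 7 [order #6] limit_buy(price=103, qty=5): fills=#6x#4:5@96; bids=[-] asks=[#5:6@100 #3:4@102]
After op 8 [order #7] limit_sell(price=105, qty=6): fills=none; bids=[-] asks=[#5:6@100 #3:4@102 #7:6@105]
After op 9 [order #8] market_buy(qty=6): fills=#8x#5:6@100; bids=[-] asks=[#3:4@102 #7:6@105]
After op 10 [order #9] market_sell(qty=6): fills=none; bids=[-] asks=[#3:4@102 #7:6@105]

Answer: 4@99,5@96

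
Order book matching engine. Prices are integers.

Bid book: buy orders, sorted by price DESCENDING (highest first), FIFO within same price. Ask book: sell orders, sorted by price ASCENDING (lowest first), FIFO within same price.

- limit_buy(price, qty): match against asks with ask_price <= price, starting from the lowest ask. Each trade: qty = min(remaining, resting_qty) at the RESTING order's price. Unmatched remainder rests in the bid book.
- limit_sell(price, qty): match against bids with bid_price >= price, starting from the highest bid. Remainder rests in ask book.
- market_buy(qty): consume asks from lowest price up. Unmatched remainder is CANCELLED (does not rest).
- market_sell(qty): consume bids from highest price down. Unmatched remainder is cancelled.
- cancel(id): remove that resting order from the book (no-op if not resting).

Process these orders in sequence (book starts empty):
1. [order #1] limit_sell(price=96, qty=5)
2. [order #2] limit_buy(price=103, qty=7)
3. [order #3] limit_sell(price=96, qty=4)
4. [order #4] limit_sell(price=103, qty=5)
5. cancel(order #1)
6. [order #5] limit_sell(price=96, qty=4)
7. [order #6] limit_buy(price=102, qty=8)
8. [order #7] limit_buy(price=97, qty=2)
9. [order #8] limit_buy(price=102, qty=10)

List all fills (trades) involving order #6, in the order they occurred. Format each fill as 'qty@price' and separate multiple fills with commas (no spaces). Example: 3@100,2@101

After op 1 [order #1] limit_sell(price=96, qty=5): fills=none; bids=[-] asks=[#1:5@96]
After op 2 [order #2] limit_buy(price=103, qty=7): fills=#2x#1:5@96; bids=[#2:2@103] asks=[-]
After op 3 [order #3] limit_sell(price=96, qty=4): fills=#2x#3:2@103; bids=[-] asks=[#3:2@96]
After op 4 [order #4] limit_sell(price=103, qty=5): fills=none; bids=[-] asks=[#3:2@96 #4:5@103]
After op 5 cancel(order #1): fills=none; bids=[-] asks=[#3:2@96 #4:5@103]
After op 6 [order #5] limit_sell(price=96, qty=4): fills=none; bids=[-] asks=[#3:2@96 #5:4@96 #4:5@103]
After op 7 [order #6] limit_buy(price=102, qty=8): fills=#6x#3:2@96 #6x#5:4@96; bids=[#6:2@102] asks=[#4:5@103]
After op 8 [order #7] limit_buy(price=97, qty=2): fills=none; bids=[#6:2@102 #7:2@97] asks=[#4:5@103]
After op 9 [order #8] limit_buy(price=102, qty=10): fills=none; bids=[#6:2@102 #8:10@102 #7:2@97] asks=[#4:5@103]

Answer: 2@96,4@96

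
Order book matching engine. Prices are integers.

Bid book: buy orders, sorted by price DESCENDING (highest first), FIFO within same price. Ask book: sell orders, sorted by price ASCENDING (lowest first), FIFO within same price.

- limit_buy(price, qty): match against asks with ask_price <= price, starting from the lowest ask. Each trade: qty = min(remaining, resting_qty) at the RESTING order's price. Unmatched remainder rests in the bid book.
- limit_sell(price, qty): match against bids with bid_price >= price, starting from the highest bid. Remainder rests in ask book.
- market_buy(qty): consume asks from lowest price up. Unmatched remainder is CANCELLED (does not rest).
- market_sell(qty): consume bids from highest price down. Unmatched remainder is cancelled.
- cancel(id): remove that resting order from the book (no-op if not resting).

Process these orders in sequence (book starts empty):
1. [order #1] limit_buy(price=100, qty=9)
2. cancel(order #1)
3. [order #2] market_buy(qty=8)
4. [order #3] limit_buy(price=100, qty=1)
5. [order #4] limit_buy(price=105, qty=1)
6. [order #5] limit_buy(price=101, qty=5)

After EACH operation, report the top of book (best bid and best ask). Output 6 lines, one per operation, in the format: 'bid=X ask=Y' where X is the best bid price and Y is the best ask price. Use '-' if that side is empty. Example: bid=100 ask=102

After op 1 [order #1] limit_buy(price=100, qty=9): fills=none; bids=[#1:9@100] asks=[-]
After op 2 cancel(order #1): fills=none; bids=[-] asks=[-]
After op 3 [order #2] market_buy(qty=8): fills=none; bids=[-] asks=[-]
After op 4 [order #3] limit_buy(price=100, qty=1): fills=none; bids=[#3:1@100] asks=[-]
After op 5 [order #4] limit_buy(price=105, qty=1): fills=none; bids=[#4:1@105 #3:1@100] asks=[-]
After op 6 [order #5] limit_buy(price=101, qty=5): fills=none; bids=[#4:1@105 #5:5@101 #3:1@100] asks=[-]

Answer: bid=100 ask=-
bid=- ask=-
bid=- ask=-
bid=100 ask=-
bid=105 ask=-
bid=105 ask=-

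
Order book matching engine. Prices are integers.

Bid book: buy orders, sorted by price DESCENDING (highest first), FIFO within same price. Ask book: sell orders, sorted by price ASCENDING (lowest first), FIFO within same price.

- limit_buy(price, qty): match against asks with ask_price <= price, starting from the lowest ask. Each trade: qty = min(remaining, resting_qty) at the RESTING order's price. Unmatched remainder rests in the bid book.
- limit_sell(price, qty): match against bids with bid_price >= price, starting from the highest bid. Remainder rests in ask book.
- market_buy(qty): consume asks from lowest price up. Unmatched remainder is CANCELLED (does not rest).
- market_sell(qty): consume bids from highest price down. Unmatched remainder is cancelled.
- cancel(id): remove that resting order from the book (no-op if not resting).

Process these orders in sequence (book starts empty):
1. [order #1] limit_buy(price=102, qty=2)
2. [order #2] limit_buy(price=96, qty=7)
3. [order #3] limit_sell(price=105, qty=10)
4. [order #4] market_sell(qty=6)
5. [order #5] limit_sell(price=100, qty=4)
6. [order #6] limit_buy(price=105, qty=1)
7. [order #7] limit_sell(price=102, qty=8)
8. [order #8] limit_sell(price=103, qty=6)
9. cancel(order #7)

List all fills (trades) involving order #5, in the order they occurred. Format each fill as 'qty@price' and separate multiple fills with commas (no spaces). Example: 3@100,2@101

After op 1 [order #1] limit_buy(price=102, qty=2): fills=none; bids=[#1:2@102] asks=[-]
After op 2 [order #2] limit_buy(price=96, qty=7): fills=none; bids=[#1:2@102 #2:7@96] asks=[-]
After op 3 [order #3] limit_sell(price=105, qty=10): fills=none; bids=[#1:2@102 #2:7@96] asks=[#3:10@105]
After op 4 [order #4] market_sell(qty=6): fills=#1x#4:2@102 #2x#4:4@96; bids=[#2:3@96] asks=[#3:10@105]
After op 5 [order #5] limit_sell(price=100, qty=4): fills=none; bids=[#2:3@96] asks=[#5:4@100 #3:10@105]
After op 6 [order #6] limit_buy(price=105, qty=1): fills=#6x#5:1@100; bids=[#2:3@96] asks=[#5:3@100 #3:10@105]
After op 7 [order #7] limit_sell(price=102, qty=8): fills=none; bids=[#2:3@96] asks=[#5:3@100 #7:8@102 #3:10@105]
After op 8 [order #8] limit_sell(price=103, qty=6): fills=none; bids=[#2:3@96] asks=[#5:3@100 #7:8@102 #8:6@103 #3:10@105]
After op 9 cancel(order #7): fills=none; bids=[#2:3@96] asks=[#5:3@100 #8:6@103 #3:10@105]

Answer: 1@100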